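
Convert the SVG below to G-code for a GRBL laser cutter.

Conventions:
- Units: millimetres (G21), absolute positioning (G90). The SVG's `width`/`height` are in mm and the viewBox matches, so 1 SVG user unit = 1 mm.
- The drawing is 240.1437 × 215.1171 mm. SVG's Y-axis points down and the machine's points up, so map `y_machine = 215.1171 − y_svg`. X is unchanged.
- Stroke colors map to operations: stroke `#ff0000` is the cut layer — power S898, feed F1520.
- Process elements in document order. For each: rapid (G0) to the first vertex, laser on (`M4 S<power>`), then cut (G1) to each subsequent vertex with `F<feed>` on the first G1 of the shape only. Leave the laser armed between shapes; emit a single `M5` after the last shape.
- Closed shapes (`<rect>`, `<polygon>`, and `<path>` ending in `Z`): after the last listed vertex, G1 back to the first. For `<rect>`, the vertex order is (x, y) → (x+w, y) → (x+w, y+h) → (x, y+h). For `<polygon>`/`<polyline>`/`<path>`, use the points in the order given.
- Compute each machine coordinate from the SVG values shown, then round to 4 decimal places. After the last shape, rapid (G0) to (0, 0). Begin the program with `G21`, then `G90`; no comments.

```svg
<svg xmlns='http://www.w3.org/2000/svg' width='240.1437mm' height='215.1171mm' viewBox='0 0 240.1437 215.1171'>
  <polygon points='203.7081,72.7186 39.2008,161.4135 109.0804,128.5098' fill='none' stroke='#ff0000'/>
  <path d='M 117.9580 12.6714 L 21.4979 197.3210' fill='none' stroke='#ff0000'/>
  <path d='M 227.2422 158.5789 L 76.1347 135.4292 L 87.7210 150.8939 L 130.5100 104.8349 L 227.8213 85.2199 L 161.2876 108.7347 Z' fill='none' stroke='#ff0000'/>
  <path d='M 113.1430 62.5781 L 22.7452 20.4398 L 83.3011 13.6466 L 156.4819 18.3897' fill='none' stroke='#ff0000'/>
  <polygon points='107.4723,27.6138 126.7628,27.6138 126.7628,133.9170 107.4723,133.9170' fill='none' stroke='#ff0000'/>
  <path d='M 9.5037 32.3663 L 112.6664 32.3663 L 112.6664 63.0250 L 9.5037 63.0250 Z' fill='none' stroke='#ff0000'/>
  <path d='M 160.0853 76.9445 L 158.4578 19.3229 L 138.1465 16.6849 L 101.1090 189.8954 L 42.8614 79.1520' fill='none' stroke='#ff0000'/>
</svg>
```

1 u = 1 mm; y_m = 215.1171 − y.

[1] `<polygon>` closed polygon, #ff0000→cut S898 F1520: (203.7081,142.3985) → (39.2008,53.7036) → (109.0804,86.6073) → (203.7081,142.3985) (closed)

[2] `<path>` line segment, #ff0000→cut S898 F1520: (117.9580,202.4457) → (21.4979,17.7961)

[3] `<path>` closed polygon, #ff0000→cut S898 F1520: (227.2422,56.5382) → (76.1347,79.6879) → (87.7210,64.2232) → (130.5100,110.2822) → (227.8213,129.8972) → (161.2876,106.3824) → (227.2422,56.5382) (closed)

[4] `<path>` open polyline, #ff0000→cut S898 F1520: (113.1430,152.5390) → (22.7452,194.6773) → (83.3011,201.4705) → (156.4819,196.7274)

[5] `<polygon>` rectangle, #ff0000→cut S898 F1520: (107.4723,187.5033) → (126.7628,187.5033) → (126.7628,81.2001) → (107.4723,81.2001) → (107.4723,187.5033) (closed)

[6] `<path>` rectangle, #ff0000→cut S898 F1520: (9.5037,182.7508) → (112.6664,182.7508) → (112.6664,152.0921) → (9.5037,152.0921) → (9.5037,182.7508) (closed)

[7] `<path>` open polyline, #ff0000→cut S898 F1520: (160.0853,138.1726) → (158.4578,195.7942) → (138.1465,198.4322) → (101.1090,25.2217) → (42.8614,135.9651)

G21
G90
G0 X203.7081 Y142.3985
M4 S898
G1 X39.2008 Y53.7036 F1520
G1 X109.0804 Y86.6073
G1 X203.7081 Y142.3985
G0 X117.9580 Y202.4457
M4 S898
G1 X21.4979 Y17.7961 F1520
G0 X227.2422 Y56.5382
M4 S898
G1 X76.1347 Y79.6879 F1520
G1 X87.7210 Y64.2232
G1 X130.5100 Y110.2822
G1 X227.8213 Y129.8972
G1 X161.2876 Y106.3824
G1 X227.2422 Y56.5382
G0 X113.1430 Y152.5390
M4 S898
G1 X22.7452 Y194.6773 F1520
G1 X83.3011 Y201.4705
G1 X156.4819 Y196.7274
G0 X107.4723 Y187.5033
M4 S898
G1 X126.7628 Y187.5033 F1520
G1 X126.7628 Y81.2001
G1 X107.4723 Y81.2001
G1 X107.4723 Y187.5033
G0 X9.5037 Y182.7508
M4 S898
G1 X112.6664 Y182.7508 F1520
G1 X112.6664 Y152.0921
G1 X9.5037 Y152.0921
G1 X9.5037 Y182.7508
G0 X160.0853 Y138.1726
M4 S898
G1 X158.4578 Y195.7942 F1520
G1 X138.1465 Y198.4322
G1 X101.1090 Y25.2217
G1 X42.8614 Y135.9651
M5
G0 X0.0000 Y0.0000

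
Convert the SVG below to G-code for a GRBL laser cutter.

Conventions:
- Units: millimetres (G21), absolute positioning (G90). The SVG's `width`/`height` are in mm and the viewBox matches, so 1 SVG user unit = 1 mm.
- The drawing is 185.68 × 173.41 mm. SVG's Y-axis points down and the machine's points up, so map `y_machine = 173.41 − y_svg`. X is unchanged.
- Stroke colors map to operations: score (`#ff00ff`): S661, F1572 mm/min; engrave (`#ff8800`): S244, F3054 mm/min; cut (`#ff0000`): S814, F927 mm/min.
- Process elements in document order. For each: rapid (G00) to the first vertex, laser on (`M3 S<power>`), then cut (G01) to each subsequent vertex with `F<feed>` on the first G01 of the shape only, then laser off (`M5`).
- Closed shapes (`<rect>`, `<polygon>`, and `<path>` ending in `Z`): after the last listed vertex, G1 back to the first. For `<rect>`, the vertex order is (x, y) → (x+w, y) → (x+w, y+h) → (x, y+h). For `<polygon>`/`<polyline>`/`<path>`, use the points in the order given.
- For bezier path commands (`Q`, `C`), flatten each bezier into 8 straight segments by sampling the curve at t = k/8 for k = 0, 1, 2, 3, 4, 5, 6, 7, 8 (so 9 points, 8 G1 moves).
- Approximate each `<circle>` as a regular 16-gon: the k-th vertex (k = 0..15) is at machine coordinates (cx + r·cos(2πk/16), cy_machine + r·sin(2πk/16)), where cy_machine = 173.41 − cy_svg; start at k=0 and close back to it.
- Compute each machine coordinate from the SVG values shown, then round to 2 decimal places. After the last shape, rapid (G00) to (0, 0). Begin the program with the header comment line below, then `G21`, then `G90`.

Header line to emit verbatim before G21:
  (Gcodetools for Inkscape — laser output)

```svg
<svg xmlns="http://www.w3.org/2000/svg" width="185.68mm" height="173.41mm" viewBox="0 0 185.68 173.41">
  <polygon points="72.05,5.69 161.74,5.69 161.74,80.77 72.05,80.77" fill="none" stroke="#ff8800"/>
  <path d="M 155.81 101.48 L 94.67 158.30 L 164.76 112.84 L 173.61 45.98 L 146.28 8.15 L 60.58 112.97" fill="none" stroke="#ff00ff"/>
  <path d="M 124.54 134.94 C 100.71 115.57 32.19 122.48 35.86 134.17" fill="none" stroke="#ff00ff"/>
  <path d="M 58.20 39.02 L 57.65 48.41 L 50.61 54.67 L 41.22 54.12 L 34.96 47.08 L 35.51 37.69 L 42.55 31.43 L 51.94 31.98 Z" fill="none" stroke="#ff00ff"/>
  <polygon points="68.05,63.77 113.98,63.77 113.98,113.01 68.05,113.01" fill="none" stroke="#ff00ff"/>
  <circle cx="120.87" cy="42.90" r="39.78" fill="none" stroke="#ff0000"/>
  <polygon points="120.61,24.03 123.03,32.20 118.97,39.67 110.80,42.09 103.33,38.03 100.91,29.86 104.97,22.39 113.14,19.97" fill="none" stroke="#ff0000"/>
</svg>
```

(Gcodetools for Inkscape — laser output)
G21
G90
G00 X72.05 Y167.72
M3 S244
G01 X161.74 Y167.72 F3054
G01 X161.74 Y92.64
G01 X72.05 Y92.64
G01 X72.05 Y167.72
M5
G00 X155.81 Y71.93
M3 S661
G01 X94.67 Y15.11 F1572
G01 X164.76 Y60.57
G01 X173.61 Y127.43
G01 X146.28 Y165.26
G01 X60.58 Y60.44
M5
G00 X124.54 Y38.47
M3 S661
G01 X113.74 Y44.54 F1572
G01 X100.11 Y48.41
G01 X85.04 Y50.31
G01 X69.89 Y50.50
G01 X56.02 Y49.24
G01 X44.82 Y46.78
G01 X37.64 Y43.36
G01 X35.86 Y39.24
M5
G00 X58.20 Y134.39
M3 S661
G01 X57.65 Y125.00 F1572
G01 X50.61 Y118.74
G01 X41.22 Y119.29
G01 X34.96 Y126.33
G01 X35.51 Y135.72
G01 X42.55 Y141.98
G01 X51.94 Y141.43
G01 X58.20 Y134.39
M5
G00 X68.05 Y109.64
M3 S661
G01 X113.98 Y109.64 F1572
G01 X113.98 Y60.40
G01 X68.05 Y60.40
G01 X68.05 Y109.64
M5
G00 X160.65 Y130.51
M3 S814
G01 X157.62 Y145.73 F927
G01 X149.00 Y158.64
G01 X136.09 Y167.26
G01 X120.87 Y170.29
G01 X105.65 Y167.26
G01 X92.74 Y158.64
G01 X84.12 Y145.73
G01 X81.09 Y130.51
G01 X84.12 Y115.29
G01 X92.74 Y102.38
G01 X105.65 Y93.76
G01 X120.87 Y90.73
G01 X136.09 Y93.76
G01 X149.00 Y102.38
G01 X157.62 Y115.29
G01 X160.65 Y130.51
M5
G00 X120.61 Y149.38
M3 S814
G01 X123.03 Y141.21 F927
G01 X118.97 Y133.74
G01 X110.80 Y131.32
G01 X103.33 Y135.38
G01 X100.91 Y143.55
G01 X104.97 Y151.02
G01 X113.14 Y153.44
G01 X120.61 Y149.38
M5
G00 X0.00 Y0.00

Since the viewBox matches the mm dimensions, user units are millimetres directly. The only transform is the Y-flip y_m = 173.41 − y_svg.

Shape 1 is a rectangle drawn with `<polygon>`. Its stroke #ff8800 means engrave at S244, F3054. After flipping Y the toolpath is (72.05,167.72) → (161.74,167.72) → (161.74,92.64) → (72.05,92.64) → (72.05,167.72), returning to the start.

Shape 2 is a open polyline drawn with `<path>`. Its stroke #ff00ff means score at S661, F1572. After flipping Y the toolpath is (155.81,71.93) → (94.67,15.11) → (164.76,60.57) → (173.61,127.43) → (146.28,165.26) → (60.58,60.44).

Shape 3 is a cubic bezier drawn with `<path>`. Its stroke #ff00ff means score at S661, F1572. After flipping Y the toolpath is (124.54,38.47) → (113.74,44.54) → (100.11,48.41) → (85.04,50.31) → (69.89,50.50) → (56.02,49.24) → (44.82,46.78) → (37.64,43.36) → (35.86,39.24).

Shape 4 is a regular polygon drawn with `<path>`. Its stroke #ff00ff means score at S661, F1572. After flipping Y the toolpath is (58.20,134.39) → (57.65,125.00) → (50.61,118.74) → (41.22,119.29) → (34.96,126.33) → (35.51,135.72) → (42.55,141.98) → (51.94,141.43) → (58.20,134.39), returning to the start.

Shape 5 is a rectangle drawn with `<polygon>`. Its stroke #ff00ff means score at S661, F1572. After flipping Y the toolpath is (68.05,109.64) → (113.98,109.64) → (113.98,60.40) → (68.05,60.40) → (68.05,109.64), returning to the start.

Shape 6 is a circle drawn with `<circle>`. Its stroke #ff0000 means cut at S814, F927. After flipping Y the toolpath is (160.65,130.51) → (157.62,145.73) → (149.00,158.64) → (136.09,167.26) → (120.87,170.29) → (105.65,167.26) → (92.74,158.64) → (84.12,145.73) → (81.09,130.51) → (84.12,115.29) → (92.74,102.38) → (105.65,93.76) → (120.87,90.73) → (136.09,93.76) → (149.00,102.38) → (157.62,115.29) → (160.65,130.51), returning to the start.

Shape 7 is a regular polygon drawn with `<polygon>`. Its stroke #ff0000 means cut at S814, F927. After flipping Y the toolpath is (120.61,149.38) → (123.03,141.21) → (118.97,133.74) → (110.80,131.32) → (103.33,135.38) → (100.91,143.55) → (104.97,151.02) → (113.14,153.44) → (120.61,149.38), returning to the start.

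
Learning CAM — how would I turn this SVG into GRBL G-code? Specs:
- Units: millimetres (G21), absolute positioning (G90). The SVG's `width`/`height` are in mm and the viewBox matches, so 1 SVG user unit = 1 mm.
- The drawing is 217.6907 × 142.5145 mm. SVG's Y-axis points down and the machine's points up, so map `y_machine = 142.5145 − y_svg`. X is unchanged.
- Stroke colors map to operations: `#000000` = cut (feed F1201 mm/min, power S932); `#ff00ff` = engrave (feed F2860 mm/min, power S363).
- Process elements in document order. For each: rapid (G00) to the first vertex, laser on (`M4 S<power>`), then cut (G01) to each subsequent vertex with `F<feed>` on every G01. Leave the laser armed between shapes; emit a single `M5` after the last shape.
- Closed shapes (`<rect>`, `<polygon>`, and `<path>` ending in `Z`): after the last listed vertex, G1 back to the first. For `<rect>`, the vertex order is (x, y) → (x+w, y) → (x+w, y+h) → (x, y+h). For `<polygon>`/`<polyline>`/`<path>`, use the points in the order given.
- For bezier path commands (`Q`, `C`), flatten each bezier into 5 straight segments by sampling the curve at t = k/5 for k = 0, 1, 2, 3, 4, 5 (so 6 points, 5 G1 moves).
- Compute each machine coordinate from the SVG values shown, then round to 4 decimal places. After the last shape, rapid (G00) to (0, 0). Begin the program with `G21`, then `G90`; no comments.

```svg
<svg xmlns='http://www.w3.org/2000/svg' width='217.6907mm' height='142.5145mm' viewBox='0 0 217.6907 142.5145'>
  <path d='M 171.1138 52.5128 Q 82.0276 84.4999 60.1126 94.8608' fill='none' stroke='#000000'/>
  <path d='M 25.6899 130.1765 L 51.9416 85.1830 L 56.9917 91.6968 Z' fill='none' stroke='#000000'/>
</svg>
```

G21
G90
G00 X171.1138 Y90.0017
M4 S932
G01 X138.1662 Y78.0719 F1201
G01 X110.5922 Y67.8722 F1201
G01 X88.3920 Y59.4026 F1201
G01 X71.5654 Y52.6631 F1201
G01 X60.1126 Y47.6537 F1201
G00 X25.6899 Y12.3380
M4 S932
G01 X51.9416 Y57.3315 F1201
G01 X56.9917 Y50.8177 F1201
G01 X25.6899 Y12.3380 F1201
M5
G00 X0.0000 Y0.0000

1 u = 1 mm; y_m = 142.5145 − y.

[1] `<path>` quadratic bezier, #000000→cut S932 F1201: (171.1138,90.0017) → (138.1662,78.0719) → (110.5922,67.8722) → (88.3920,59.4026) → (71.5654,52.6631) → (60.1126,47.6537)

[2] `<path>` closed polygon, #000000→cut S932 F1201: (25.6899,12.3380) → (51.9416,57.3315) → (56.9917,50.8177) → (25.6899,12.3380) (closed)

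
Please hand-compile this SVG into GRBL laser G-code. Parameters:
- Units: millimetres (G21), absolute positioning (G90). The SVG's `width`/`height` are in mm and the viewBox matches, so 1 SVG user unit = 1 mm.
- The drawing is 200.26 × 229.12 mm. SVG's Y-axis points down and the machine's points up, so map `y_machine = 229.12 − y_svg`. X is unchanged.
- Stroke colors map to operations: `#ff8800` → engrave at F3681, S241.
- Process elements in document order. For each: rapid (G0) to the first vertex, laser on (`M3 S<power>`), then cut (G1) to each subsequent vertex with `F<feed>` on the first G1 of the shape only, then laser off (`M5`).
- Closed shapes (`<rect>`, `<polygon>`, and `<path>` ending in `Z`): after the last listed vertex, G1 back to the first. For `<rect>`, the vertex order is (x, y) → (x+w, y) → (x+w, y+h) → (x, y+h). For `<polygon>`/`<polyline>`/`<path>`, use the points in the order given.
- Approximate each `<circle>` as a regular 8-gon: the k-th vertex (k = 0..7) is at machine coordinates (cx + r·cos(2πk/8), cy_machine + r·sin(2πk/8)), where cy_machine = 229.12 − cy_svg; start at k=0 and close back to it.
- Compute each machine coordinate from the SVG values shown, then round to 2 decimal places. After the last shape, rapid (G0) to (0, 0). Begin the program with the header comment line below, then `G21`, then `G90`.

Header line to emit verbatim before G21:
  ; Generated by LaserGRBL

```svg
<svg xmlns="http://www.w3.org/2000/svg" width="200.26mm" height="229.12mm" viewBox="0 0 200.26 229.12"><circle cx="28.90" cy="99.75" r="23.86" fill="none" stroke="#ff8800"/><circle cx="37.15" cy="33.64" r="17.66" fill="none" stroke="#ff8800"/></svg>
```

; Generated by LaserGRBL
G21
G90
G0 X52.76 Y129.37
M3 S241
G1 X45.77 Y146.24 F3681
G1 X28.90 Y153.23
G1 X12.03 Y146.24
G1 X5.04 Y129.37
G1 X12.03 Y112.50
G1 X28.90 Y105.51
G1 X45.77 Y112.50
G1 X52.76 Y129.37
M5
G0 X54.81 Y195.48
M3 S241
G1 X49.64 Y207.97 F3681
G1 X37.15 Y213.14
G1 X24.66 Y207.97
G1 X19.49 Y195.48
G1 X24.66 Y182.99
G1 X37.15 Y177.82
G1 X49.64 Y182.99
G1 X54.81 Y195.48
M5
G0 X0.00 Y0.00

1 u = 1 mm; y_m = 229.12 − y.

[1] `<circle>` circle, #ff8800→engrave S241 F3681: (52.76,129.37) → (45.77,146.24) → (28.90,153.23) → (12.03,146.24) → (5.04,129.37) → (12.03,112.50) → (28.90,105.51) → (45.77,112.50) → (52.76,129.37) (closed)

[2] `<circle>` circle, #ff8800→engrave S241 F3681: (54.81,195.48) → (49.64,207.97) → (37.15,213.14) → (24.66,207.97) → (19.49,195.48) → (24.66,182.99) → (37.15,177.82) → (49.64,182.99) → (54.81,195.48) (closed)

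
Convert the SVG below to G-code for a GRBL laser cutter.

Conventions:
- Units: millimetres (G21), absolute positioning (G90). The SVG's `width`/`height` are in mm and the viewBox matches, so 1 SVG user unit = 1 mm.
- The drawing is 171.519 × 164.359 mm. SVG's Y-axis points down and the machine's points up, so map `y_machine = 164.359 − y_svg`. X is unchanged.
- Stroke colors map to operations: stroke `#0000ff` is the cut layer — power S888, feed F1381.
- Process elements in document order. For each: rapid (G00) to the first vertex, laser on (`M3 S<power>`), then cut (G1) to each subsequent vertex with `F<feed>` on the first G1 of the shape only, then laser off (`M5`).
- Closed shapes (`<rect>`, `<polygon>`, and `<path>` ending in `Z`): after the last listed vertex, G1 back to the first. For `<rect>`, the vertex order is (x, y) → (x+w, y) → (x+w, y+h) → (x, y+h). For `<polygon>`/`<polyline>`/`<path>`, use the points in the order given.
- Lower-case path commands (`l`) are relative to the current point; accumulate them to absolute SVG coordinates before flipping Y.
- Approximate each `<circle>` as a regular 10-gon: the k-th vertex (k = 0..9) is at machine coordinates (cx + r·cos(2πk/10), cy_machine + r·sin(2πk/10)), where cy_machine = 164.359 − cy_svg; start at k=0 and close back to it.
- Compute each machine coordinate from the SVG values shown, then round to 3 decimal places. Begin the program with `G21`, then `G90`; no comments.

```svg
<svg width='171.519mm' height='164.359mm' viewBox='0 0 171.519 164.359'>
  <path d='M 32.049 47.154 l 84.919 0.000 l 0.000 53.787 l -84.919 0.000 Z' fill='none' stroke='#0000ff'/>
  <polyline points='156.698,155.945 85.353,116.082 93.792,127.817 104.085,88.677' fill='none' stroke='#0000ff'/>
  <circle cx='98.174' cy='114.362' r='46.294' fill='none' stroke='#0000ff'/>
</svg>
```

G21
G90
G00 X32.049 Y117.205
M3 S888
G1 X116.968 Y117.205 F1381
G1 X116.968 Y63.418
G1 X32.049 Y63.418
G1 X32.049 Y117.205
M5
G00 X156.698 Y8.414
M3 S888
G1 X85.353 Y48.277 F1381
G1 X93.792 Y36.542
G1 X104.085 Y75.682
M5
G00 X144.468 Y49.997
M3 S888
G1 X135.627 Y77.208 F1381
G1 X112.480 Y94.025
G1 X83.868 Y94.025
G1 X60.721 Y77.208
G1 X51.880 Y49.997
G1 X60.721 Y22.786
G1 X83.868 Y5.969
G1 X112.480 Y5.969
G1 X135.627 Y22.786
G1 X144.468 Y49.997
M5

1 u = 1 mm; y_m = 164.359 − y.

[1] `<path>` rectangle, #0000ff→cut S888 F1381: (32.049,117.205) → (116.968,117.205) → (116.968,63.418) → (32.049,63.418) → (32.049,117.205) (closed)

[2] `<polyline>` open polyline, #0000ff→cut S888 F1381: (156.698,8.414) → (85.353,48.277) → (93.792,36.542) → (104.085,75.682)

[3] `<circle>` circle, #0000ff→cut S888 F1381: (144.468,49.997) → (135.627,77.208) → (112.480,94.025) → (83.868,94.025) → (60.721,77.208) → (51.880,49.997) → (60.721,22.786) → (83.868,5.969) → (112.480,5.969) → (135.627,22.786) → (144.468,49.997) (closed)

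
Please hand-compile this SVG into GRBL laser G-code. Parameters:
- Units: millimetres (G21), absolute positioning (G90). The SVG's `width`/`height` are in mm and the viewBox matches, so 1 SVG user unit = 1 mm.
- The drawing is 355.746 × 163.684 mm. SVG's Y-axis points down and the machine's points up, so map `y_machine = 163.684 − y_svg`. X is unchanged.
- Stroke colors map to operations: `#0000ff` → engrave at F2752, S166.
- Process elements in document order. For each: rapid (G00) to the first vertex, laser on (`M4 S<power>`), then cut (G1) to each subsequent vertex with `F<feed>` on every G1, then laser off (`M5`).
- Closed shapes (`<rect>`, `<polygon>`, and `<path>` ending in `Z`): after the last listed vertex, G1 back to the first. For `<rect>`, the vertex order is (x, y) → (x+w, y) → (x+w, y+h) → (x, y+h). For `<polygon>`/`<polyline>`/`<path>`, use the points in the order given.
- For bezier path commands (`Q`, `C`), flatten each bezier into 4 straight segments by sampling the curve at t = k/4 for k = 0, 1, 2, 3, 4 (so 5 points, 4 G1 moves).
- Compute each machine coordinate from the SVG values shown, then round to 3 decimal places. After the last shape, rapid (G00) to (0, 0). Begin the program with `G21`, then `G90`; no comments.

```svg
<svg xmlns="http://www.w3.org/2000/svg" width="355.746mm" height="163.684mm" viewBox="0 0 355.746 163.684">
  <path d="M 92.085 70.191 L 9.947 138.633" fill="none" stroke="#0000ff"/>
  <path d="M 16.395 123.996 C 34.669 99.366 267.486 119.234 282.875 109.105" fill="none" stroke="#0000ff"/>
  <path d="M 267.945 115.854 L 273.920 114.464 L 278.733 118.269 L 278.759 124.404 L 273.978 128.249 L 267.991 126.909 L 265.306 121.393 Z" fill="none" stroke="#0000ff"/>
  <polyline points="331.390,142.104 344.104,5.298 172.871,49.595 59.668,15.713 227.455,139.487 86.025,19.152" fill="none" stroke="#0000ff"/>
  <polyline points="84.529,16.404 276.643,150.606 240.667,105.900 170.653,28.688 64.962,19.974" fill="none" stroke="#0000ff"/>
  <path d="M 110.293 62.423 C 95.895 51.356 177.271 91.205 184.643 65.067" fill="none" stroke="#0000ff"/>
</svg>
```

G21
G90
G00 X92.085 Y93.493
M4 S166
G1 X9.947 Y25.051 F2752
M5
G00 X16.395 Y39.688
M4 S166
G1 X63.578 Y50.981 F2752
G1 X150.717 Y52.571 F2752
G1 X237.315 Y51.443 F2752
G1 X282.875 Y54.579 F2752
M5
G00 X267.945 Y47.830
M4 S166
G1 X273.920 Y49.220 F2752
G1 X278.733 Y45.415 F2752
G1 X278.759 Y39.280 F2752
G1 X273.978 Y35.435 F2752
G1 X267.991 Y36.775 F2752
G1 X265.306 Y42.291 F2752
G1 X267.945 Y47.830 F2752
M5
G00 X331.390 Y21.580
M4 S166
G1 X344.104 Y158.386 F2752
G1 X172.871 Y114.089 F2752
G1 X59.668 Y147.971 F2752
G1 X227.455 Y24.197 F2752
G1 X86.025 Y144.532 F2752
M5
G00 X84.529 Y147.280
M4 S166
G1 X276.643 Y13.078 F2752
G1 X240.667 Y57.784 F2752
G1 X170.653 Y134.996 F2752
G1 X64.962 Y143.710 F2752
M5
G00 X110.293 Y101.261
M4 S166
G1 X114.799 Y101.841 F2752
G1 X139.304 Y94.287 F2752
G1 X167.891 Y89.559 F2752
G1 X184.643 Y98.617 F2752
M5
G00 X0.000 Y0.000

Since the viewBox matches the mm dimensions, user units are millimetres directly. The only transform is the Y-flip y_m = 163.684 − y_svg.

Shape 1 is a line segment drawn with `<path>`. Its stroke #0000ff means engrave at S166, F2752. After flipping Y the toolpath is (92.085,93.493) → (9.947,25.051).

Shape 2 is a cubic bezier drawn with `<path>`. Its stroke #0000ff means engrave at S166, F2752. After flipping Y the toolpath is (16.395,39.688) → (63.578,50.981) → (150.717,52.571) → (237.315,51.443) → (282.875,54.579).

Shape 3 is a regular polygon drawn with `<path>`. Its stroke #0000ff means engrave at S166, F2752. After flipping Y the toolpath is (267.945,47.830) → (273.920,49.220) → (278.733,45.415) → (278.759,39.280) → (273.978,35.435) → (267.991,36.775) → (265.306,42.291) → (267.945,47.830), returning to the start.

Shape 4 is a open polyline drawn with `<polyline>`. Its stroke #0000ff means engrave at S166, F2752. After flipping Y the toolpath is (331.390,21.580) → (344.104,158.386) → (172.871,114.089) → (59.668,147.971) → (227.455,24.197) → (86.025,144.532).

Shape 5 is a open polyline drawn with `<polyline>`. Its stroke #0000ff means engrave at S166, F2752. After flipping Y the toolpath is (84.529,147.280) → (276.643,13.078) → (240.667,57.784) → (170.653,134.996) → (64.962,143.710).

Shape 6 is a cubic bezier drawn with `<path>`. Its stroke #0000ff means engrave at S166, F2752. After flipping Y the toolpath is (110.293,101.261) → (114.799,101.841) → (139.304,94.287) → (167.891,89.559) → (184.643,98.617).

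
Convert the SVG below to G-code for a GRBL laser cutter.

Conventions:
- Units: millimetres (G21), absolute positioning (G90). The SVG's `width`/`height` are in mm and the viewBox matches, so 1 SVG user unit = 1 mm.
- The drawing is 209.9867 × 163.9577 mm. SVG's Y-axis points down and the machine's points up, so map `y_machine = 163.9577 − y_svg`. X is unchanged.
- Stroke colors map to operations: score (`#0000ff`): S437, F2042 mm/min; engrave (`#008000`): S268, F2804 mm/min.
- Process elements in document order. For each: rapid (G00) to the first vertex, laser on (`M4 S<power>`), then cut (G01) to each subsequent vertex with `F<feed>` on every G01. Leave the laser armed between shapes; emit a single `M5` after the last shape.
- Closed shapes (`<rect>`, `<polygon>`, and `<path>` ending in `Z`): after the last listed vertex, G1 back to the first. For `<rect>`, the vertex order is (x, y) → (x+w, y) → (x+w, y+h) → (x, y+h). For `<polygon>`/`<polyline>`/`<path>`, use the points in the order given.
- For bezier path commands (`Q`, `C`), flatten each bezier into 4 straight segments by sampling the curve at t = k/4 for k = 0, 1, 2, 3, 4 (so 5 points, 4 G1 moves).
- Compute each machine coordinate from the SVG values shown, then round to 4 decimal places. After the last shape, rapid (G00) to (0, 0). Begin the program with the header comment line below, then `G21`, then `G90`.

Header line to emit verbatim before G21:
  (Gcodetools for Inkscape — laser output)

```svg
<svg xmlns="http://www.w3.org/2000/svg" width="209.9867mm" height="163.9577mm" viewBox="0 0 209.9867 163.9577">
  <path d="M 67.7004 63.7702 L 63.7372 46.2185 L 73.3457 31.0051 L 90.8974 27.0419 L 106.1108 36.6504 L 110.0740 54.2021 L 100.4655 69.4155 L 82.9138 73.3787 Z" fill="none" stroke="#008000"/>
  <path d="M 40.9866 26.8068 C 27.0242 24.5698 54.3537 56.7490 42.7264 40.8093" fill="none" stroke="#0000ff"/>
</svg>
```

(Gcodetools for Inkscape — laser output)
G21
G90
G00 X67.7004 Y100.1875
M4 S268
G01 X63.7372 Y117.7392 F2804
G01 X73.3457 Y132.9526 F2804
G01 X90.8974 Y136.9158 F2804
G01 X106.1108 Y127.3073 F2804
G01 X110.0740 Y109.7556 F2804
G01 X100.4655 Y94.5422 F2804
G01 X82.9138 Y90.5790 F2804
G01 X67.7004 Y100.1875 F2804
G00 X40.9866 Y137.1509
M4 S437
G01 X37.0031 Y133.6652 F2042
G01 X40.9808 Y125.0111 F2042
G01 X45.3964 Y118.9263 F2042
G01 X42.7264 Y123.1484 F2042
M5
G00 X0.0000 Y0.0000

1 u = 1 mm; y_m = 163.9577 − y.

[1] `<path>` regular polygon, #008000→engrave S268 F2804: (67.7004,100.1875) → (63.7372,117.7392) → (73.3457,132.9526) → (90.8974,136.9158) → (106.1108,127.3073) → (110.0740,109.7556) → (100.4655,94.5422) → (82.9138,90.5790) → (67.7004,100.1875) (closed)

[2] `<path>` cubic bezier, #0000ff→score S437 F2042: (40.9866,137.1509) → (37.0031,133.6652) → (40.9808,125.0111) → (45.3964,118.9263) → (42.7264,123.1484)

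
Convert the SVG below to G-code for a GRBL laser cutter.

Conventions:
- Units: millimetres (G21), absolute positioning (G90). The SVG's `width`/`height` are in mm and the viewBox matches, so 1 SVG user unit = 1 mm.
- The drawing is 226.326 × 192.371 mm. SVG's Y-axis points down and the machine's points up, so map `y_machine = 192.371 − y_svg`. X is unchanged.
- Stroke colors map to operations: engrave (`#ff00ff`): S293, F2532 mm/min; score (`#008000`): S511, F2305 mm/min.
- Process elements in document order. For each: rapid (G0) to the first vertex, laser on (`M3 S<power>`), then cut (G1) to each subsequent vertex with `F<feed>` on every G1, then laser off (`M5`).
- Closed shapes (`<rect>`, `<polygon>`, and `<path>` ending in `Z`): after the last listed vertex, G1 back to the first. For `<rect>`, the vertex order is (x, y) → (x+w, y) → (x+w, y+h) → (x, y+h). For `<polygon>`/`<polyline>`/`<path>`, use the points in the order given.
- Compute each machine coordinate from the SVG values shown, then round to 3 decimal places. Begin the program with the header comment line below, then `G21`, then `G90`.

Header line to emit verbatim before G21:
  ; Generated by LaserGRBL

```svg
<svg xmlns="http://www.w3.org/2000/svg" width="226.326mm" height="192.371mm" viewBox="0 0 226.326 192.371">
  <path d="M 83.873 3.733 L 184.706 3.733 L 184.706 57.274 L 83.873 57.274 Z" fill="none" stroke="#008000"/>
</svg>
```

; Generated by LaserGRBL
G21
G90
G0 X83.873 Y188.638
M3 S511
G1 X184.706 Y188.638 F2305
G1 X184.706 Y135.097 F2305
G1 X83.873 Y135.097 F2305
G1 X83.873 Y188.638 F2305
M5

1 u = 1 mm; y_m = 192.371 − y.

[1] `<path>` rectangle, #008000→score S511 F2305: (83.873,188.638) → (184.706,188.638) → (184.706,135.097) → (83.873,135.097) → (83.873,188.638) (closed)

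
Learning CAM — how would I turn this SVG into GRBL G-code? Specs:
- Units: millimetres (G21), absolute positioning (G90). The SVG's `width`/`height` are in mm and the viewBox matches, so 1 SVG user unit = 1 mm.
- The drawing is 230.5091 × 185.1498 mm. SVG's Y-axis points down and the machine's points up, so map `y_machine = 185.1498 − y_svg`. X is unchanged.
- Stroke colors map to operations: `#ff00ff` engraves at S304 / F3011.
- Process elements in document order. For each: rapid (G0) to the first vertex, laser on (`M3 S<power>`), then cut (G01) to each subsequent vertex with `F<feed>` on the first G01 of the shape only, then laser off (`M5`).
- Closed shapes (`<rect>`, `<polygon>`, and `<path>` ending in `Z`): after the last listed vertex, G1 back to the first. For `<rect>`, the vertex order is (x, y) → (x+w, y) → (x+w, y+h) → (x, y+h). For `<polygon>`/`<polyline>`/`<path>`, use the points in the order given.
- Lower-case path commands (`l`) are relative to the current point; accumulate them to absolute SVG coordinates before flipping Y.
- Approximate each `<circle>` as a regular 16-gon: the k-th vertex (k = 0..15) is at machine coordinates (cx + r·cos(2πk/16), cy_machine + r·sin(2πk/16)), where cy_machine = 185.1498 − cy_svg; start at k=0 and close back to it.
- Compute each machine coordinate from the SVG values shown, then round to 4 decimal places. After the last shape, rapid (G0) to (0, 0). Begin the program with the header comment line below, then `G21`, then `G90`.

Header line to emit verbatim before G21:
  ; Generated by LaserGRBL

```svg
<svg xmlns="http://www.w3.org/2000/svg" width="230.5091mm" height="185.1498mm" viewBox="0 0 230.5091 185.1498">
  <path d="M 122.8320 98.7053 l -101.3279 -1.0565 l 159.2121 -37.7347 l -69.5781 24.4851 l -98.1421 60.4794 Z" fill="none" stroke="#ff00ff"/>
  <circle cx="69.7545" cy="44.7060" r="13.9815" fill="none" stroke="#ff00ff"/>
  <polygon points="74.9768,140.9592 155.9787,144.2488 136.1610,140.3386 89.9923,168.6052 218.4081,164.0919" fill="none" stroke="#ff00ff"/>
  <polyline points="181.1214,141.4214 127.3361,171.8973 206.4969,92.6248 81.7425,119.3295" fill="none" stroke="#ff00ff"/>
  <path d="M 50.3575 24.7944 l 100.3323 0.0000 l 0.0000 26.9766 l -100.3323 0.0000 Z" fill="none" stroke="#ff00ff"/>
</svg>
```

; Generated by LaserGRBL
G21
G90
G0 X122.8320 Y86.4445
M3 S304
G01 X21.5041 Y87.5010 F3011
G01 X180.7162 Y125.2357
G01 X111.1381 Y100.7506
G01 X12.9960 Y40.2712
G01 X122.8320 Y86.4445
M5
G0 X83.7360 Y140.4438
M3 S304
G01 X82.6717 Y145.7943 F3011
G01 X79.6409 Y150.3302
G01 X75.1050 Y153.3610
G01 X69.7545 Y154.4253
G01 X64.4040 Y153.3610
G01 X59.8681 Y150.3302
G01 X56.8373 Y145.7943
G01 X55.7730 Y140.4438
G01 X56.8373 Y135.0933
G01 X59.8681 Y130.5574
G01 X64.4040 Y127.5266
G01 X69.7545 Y126.4623
G01 X75.1050 Y127.5266
G01 X79.6409 Y130.5574
G01 X82.6717 Y135.0933
G01 X83.7360 Y140.4438
M5
G0 X74.9768 Y44.1906
M3 S304
G01 X155.9787 Y40.9010 F3011
G01 X136.1610 Y44.8112
G01 X89.9923 Y16.5446
G01 X218.4081 Y21.0579
G01 X74.9768 Y44.1906
M5
G0 X181.1214 Y43.7284
M3 S304
G01 X127.3361 Y13.2525 F3011
G01 X206.4969 Y92.5250
G01 X81.7425 Y65.8203
M5
G0 X50.3575 Y160.3554
M3 S304
G01 X150.6898 Y160.3554 F3011
G01 X150.6898 Y133.3788
G01 X50.3575 Y133.3788
G01 X50.3575 Y160.3554
M5
G0 X0.0000 Y0.0000

1 u = 1 mm; y_m = 185.1498 − y.

[1] `<path>` closed polygon, #ff00ff→engrave S304 F3011: (122.8320,86.4445) → (21.5041,87.5010) → (180.7162,125.2357) → (111.1381,100.7506) → (12.9960,40.2712) → (122.8320,86.4445) (closed)

[2] `<circle>` circle, #ff00ff→engrave S304 F3011: (83.7360,140.4438) → (82.6717,145.7943) → (79.6409,150.3302) → (75.1050,153.3610) → (69.7545,154.4253) → (64.4040,153.3610) → (59.8681,150.3302) → (56.8373,145.7943) → (55.7730,140.4438) → (56.8373,135.0933) → (59.8681,130.5574) → (64.4040,127.5266) → (69.7545,126.4623) → (75.1050,127.5266) → (79.6409,130.5574) → (82.6717,135.0933) → (83.7360,140.4438) (closed)

[3] `<polygon>` closed polygon, #ff00ff→engrave S304 F3011: (74.9768,44.1906) → (155.9787,40.9010) → (136.1610,44.8112) → (89.9923,16.5446) → (218.4081,21.0579) → (74.9768,44.1906) (closed)

[4] `<polyline>` open polyline, #ff00ff→engrave S304 F3011: (181.1214,43.7284) → (127.3361,13.2525) → (206.4969,92.5250) → (81.7425,65.8203)

[5] `<path>` rectangle, #ff00ff→engrave S304 F3011: (50.3575,160.3554) → (150.6898,160.3554) → (150.6898,133.3788) → (50.3575,133.3788) → (50.3575,160.3554) (closed)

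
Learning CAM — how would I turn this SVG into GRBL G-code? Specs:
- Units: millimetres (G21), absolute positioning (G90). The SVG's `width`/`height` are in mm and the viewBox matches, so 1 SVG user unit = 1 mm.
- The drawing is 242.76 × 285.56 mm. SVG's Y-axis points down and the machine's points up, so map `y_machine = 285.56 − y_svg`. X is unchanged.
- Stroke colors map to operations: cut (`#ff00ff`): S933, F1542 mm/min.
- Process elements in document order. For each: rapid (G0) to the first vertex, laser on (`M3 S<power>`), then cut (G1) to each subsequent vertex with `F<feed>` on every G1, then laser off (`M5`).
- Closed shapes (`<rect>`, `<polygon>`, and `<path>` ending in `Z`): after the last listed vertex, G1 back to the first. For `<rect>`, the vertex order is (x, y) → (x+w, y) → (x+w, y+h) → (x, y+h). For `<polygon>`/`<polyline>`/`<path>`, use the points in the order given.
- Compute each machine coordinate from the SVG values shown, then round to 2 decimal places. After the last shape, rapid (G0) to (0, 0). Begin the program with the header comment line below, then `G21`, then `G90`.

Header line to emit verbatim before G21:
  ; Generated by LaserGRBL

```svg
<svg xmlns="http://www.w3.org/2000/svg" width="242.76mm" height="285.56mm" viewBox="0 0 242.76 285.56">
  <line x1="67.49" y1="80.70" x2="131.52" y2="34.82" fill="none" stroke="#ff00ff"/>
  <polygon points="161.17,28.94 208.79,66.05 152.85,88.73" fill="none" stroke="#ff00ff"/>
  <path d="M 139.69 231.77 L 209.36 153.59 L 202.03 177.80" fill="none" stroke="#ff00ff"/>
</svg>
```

; Generated by LaserGRBL
G21
G90
G0 X67.49 Y204.86
M3 S933
G1 X131.52 Y250.74 F1542
M5
G0 X161.17 Y256.62
M3 S933
G1 X208.79 Y219.51 F1542
G1 X152.85 Y196.83 F1542
G1 X161.17 Y256.62 F1542
M5
G0 X139.69 Y53.79
M3 S933
G1 X209.36 Y131.97 F1542
G1 X202.03 Y107.76 F1542
M5
G0 X0.00 Y0.00

Since the viewBox matches the mm dimensions, user units are millimetres directly. The only transform is the Y-flip y_m = 285.56 − y_svg.

Shape 1 is a line segment drawn with `<line>`. Its stroke #ff00ff means cut at S933, F1542. After flipping Y the toolpath is (67.49,204.86) → (131.52,250.74).

Shape 2 is a regular polygon drawn with `<polygon>`. Its stroke #ff00ff means cut at S933, F1542. After flipping Y the toolpath is (161.17,256.62) → (208.79,219.51) → (152.85,196.83) → (161.17,256.62), returning to the start.

Shape 3 is a open polyline drawn with `<path>`. Its stroke #ff00ff means cut at S933, F1542. After flipping Y the toolpath is (139.69,53.79) → (209.36,131.97) → (202.03,107.76).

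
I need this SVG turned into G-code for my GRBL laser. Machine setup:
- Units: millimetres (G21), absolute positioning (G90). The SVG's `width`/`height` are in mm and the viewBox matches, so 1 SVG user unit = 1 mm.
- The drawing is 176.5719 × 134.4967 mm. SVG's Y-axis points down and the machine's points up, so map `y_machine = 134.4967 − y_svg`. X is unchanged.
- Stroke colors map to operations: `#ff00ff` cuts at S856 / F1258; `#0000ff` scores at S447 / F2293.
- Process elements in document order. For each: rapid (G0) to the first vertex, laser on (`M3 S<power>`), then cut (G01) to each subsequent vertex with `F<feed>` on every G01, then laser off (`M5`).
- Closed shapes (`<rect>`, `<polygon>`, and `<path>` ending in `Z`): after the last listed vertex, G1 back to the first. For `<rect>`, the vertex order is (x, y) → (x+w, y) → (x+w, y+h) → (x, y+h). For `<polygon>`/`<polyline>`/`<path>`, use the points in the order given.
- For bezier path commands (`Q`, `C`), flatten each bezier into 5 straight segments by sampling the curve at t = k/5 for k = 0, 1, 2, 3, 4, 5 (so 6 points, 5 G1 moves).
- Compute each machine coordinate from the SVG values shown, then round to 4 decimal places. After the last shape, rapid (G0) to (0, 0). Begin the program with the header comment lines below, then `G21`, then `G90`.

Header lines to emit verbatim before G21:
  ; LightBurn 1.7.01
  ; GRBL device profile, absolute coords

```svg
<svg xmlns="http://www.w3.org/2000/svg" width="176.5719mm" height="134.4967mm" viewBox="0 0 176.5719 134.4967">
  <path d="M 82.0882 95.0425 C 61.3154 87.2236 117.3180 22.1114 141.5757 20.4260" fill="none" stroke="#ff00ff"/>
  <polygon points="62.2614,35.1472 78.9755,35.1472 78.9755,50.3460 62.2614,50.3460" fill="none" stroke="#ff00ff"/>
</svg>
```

Since the viewBox matches the mm dimensions, user units are millimetres directly. The only transform is the Y-flip y_m = 134.4967 − y_svg.

Shape 1 is a cubic bezier drawn with `<path>`. Its stroke #ff00ff means cut at S856, F1258. After flipping Y the toolpath is (82.0882,39.4542) → (77.9694,50.0550) → (87.0677,68.6116) → (104.1742,89.3294) → (124.0799,106.4140) → (141.5757,114.0707).

Shape 2 is a rectangle drawn with `<polygon>`. Its stroke #ff00ff means cut at S856, F1258. After flipping Y the toolpath is (62.2614,99.3495) → (78.9755,99.3495) → (78.9755,84.1507) → (62.2614,84.1507) → (62.2614,99.3495), returning to the start.

; LightBurn 1.7.01
; GRBL device profile, absolute coords
G21
G90
G0 X82.0882 Y39.4542
M3 S856
G01 X77.9694 Y50.0550 F1258
G01 X87.0677 Y68.6116 F1258
G01 X104.1742 Y89.3294 F1258
G01 X124.0799 Y106.4140 F1258
G01 X141.5757 Y114.0707 F1258
M5
G0 X62.2614 Y99.3495
M3 S856
G01 X78.9755 Y99.3495 F1258
G01 X78.9755 Y84.1507 F1258
G01 X62.2614 Y84.1507 F1258
G01 X62.2614 Y99.3495 F1258
M5
G0 X0.0000 Y0.0000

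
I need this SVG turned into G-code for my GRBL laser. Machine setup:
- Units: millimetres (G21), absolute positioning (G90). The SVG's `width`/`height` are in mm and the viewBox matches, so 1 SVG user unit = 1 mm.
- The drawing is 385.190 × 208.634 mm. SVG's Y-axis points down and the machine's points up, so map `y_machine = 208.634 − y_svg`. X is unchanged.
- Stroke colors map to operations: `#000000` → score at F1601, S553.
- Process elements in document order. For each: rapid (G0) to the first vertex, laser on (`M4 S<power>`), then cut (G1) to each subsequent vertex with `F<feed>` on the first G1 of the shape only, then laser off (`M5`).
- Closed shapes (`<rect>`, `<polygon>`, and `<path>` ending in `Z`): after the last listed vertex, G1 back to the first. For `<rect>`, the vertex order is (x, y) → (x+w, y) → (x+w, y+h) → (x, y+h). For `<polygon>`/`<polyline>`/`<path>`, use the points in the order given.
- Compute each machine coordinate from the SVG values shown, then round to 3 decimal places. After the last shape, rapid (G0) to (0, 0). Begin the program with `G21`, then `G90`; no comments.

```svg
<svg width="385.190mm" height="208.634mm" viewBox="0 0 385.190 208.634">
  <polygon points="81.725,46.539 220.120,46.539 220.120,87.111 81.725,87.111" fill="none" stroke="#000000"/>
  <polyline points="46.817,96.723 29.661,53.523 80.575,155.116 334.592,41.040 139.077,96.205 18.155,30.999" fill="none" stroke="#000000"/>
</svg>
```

G21
G90
G0 X81.725 Y162.095
M4 S553
G1 X220.120 Y162.095 F1601
G1 X220.120 Y121.523
G1 X81.725 Y121.523
G1 X81.725 Y162.095
M5
G0 X46.817 Y111.911
M4 S553
G1 X29.661 Y155.111 F1601
G1 X80.575 Y53.518
G1 X334.592 Y167.594
G1 X139.077 Y112.429
G1 X18.155 Y177.635
M5
G0 X0.000 Y0.000

1 u = 1 mm; y_m = 208.634 − y.

[1] `<polygon>` rectangle, #000000→score S553 F1601: (81.725,162.095) → (220.120,162.095) → (220.120,121.523) → (81.725,121.523) → (81.725,162.095) (closed)

[2] `<polyline>` open polyline, #000000→score S553 F1601: (46.817,111.911) → (29.661,155.111) → (80.575,53.518) → (334.592,167.594) → (139.077,112.429) → (18.155,177.635)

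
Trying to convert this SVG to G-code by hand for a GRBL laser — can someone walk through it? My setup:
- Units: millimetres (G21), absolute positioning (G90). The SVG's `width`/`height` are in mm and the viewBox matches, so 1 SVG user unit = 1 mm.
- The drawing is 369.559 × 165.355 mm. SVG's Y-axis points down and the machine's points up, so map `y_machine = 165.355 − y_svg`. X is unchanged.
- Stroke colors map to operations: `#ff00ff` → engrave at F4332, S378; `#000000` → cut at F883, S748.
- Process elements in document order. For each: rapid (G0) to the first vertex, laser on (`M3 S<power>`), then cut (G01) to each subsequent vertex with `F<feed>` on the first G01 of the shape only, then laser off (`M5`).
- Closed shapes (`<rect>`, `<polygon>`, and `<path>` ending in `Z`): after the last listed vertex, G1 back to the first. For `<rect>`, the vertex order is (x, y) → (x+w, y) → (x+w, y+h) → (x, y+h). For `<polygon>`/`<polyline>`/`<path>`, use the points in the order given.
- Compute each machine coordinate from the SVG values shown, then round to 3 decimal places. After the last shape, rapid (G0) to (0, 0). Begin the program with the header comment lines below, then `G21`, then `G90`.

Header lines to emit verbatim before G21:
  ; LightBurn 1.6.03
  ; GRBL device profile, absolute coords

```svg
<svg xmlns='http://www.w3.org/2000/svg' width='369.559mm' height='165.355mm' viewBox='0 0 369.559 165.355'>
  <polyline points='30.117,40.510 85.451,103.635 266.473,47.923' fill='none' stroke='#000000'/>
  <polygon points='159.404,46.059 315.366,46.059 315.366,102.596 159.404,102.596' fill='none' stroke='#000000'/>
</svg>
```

Since the viewBox matches the mm dimensions, user units are millimetres directly. The only transform is the Y-flip y_m = 165.355 − y_svg.

Shape 1 is a open polyline drawn with `<polyline>`. Its stroke #000000 means cut at S748, F883. After flipping Y the toolpath is (30.117,124.845) → (85.451,61.720) → (266.473,117.432).

Shape 2 is a rectangle drawn with `<polygon>`. Its stroke #000000 means cut at S748, F883. After flipping Y the toolpath is (159.404,119.296) → (315.366,119.296) → (315.366,62.759) → (159.404,62.759) → (159.404,119.296), returning to the start.

; LightBurn 1.6.03
; GRBL device profile, absolute coords
G21
G90
G0 X30.117 Y124.845
M3 S748
G01 X85.451 Y61.720 F883
G01 X266.473 Y117.432
M5
G0 X159.404 Y119.296
M3 S748
G01 X315.366 Y119.296 F883
G01 X315.366 Y62.759
G01 X159.404 Y62.759
G01 X159.404 Y119.296
M5
G0 X0.000 Y0.000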